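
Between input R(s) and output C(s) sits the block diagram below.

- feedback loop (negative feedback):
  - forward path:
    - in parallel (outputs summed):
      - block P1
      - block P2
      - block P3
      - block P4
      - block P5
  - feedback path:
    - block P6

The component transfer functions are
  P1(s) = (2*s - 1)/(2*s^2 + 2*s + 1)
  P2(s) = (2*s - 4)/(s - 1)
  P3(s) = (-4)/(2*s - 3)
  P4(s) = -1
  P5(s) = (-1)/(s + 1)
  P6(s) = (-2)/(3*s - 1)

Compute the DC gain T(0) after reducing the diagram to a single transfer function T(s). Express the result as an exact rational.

Reducing step by step:

Step 1. add P1, P2, P3, P4, P5 (parallel) -> (4*s^5 - 18*s^4 - 22*s^3 + 16*s^2 + 33*s + 7)/(4*s^5 - 2*s^4 - 8*s^3 - s^2 + 4*s + 3)
Step 2. collapse the loop ((P1+P2+P3+P4+P5) forward, P6 return) -> (12*s^6 - 58*s^5 - 48*s^4 + 70*s^3 + 83*s^2 - 12*s - 7)/(12*s^6 - 18*s^5 + 14*s^4 + 49*s^3 - 19*s^2 - 61*s - 17)
That last expression is T(s); at s = 0 only the constant terms survive, so T(0) = -7/(-17) = 7/17.

Answer: 7/17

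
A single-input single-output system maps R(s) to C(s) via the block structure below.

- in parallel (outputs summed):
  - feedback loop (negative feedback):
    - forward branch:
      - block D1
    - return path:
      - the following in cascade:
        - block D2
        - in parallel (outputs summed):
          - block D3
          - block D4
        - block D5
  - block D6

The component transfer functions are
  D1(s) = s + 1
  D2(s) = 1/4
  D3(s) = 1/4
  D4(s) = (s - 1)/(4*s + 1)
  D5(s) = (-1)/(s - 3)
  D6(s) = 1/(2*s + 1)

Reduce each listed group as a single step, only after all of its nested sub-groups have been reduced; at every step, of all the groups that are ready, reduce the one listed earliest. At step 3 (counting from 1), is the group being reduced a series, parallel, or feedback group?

Step 1: add D3, D4 (parallel)
Step 2: cascade D2, (D3+D4), D5
Step 3: reduce the feedback loop with forward D1 and return (D2*(D3+D4)*D5)
Step 4: reduce the parallel group [D1/(1+D1*(D2*(D3+D4)*D5))], D6
Step 3 collapses a feedback group.

Therefore the answer is feedback.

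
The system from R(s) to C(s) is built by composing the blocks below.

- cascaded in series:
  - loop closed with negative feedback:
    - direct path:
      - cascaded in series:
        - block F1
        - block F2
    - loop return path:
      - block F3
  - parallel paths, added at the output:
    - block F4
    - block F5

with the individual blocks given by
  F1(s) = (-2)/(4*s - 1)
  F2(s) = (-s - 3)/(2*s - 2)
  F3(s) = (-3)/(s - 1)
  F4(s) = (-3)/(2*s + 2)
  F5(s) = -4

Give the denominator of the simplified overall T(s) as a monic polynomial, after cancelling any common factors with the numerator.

First reduce the diagram to T(s).

Step 1: combine F1, F2 in series = (s + 3)/(4*s^2 - 5*s + 1)
Step 2: collapse the loop ((F1*F2) forward, F3 return) = (s^2 + 2*s - 3)/(4*s^3 - 9*s^2 + 3*s - 10)
Step 3: reduce the parallel group F4, F5 = (-8*s - 11)/(2*s + 2)
Step 4: combine [(F1*F2)/(1+(F1*F2)*F3)], (F4+F5) in series = (-8*s^3 - 27*s^2 + 2*s + 33)/(8*s^4 - 10*s^3 - 12*s^2 - 14*s - 20)
Step 4 gives the fully reduced T(s), with no common factor left to cancel. The denominator's leading coefficient is 8, so divide each of its coefficients by 8 to get the monic form.

Answer: s^4 - 5*s^3/4 - 3*s^2/2 - 7*s/4 - 5/2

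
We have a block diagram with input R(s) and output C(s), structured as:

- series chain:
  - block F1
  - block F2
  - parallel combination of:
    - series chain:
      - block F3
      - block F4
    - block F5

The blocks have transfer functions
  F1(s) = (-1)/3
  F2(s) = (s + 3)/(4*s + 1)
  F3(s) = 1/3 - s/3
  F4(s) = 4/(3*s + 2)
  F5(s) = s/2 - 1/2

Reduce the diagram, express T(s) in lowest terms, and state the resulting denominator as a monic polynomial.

Reducing step by step:

Step 1: series reduction of F3, F4 gives (4 - 4*s)/(9*s + 6)
Step 2: combine (F3*F4), F5 in parallel gives (9*s^2 - 11*s + 2)/(18*s + 12)
Step 3: reduce the series chain F1, F2, ((F3*F4)+F5) gives (-9*s^3 - 16*s^2 + 31*s - 6)/(216*s^2 + 198*s + 36)
No further cancellation is possible in the step-3 result, so that is T(s). Its denominator becomes monic after dividing by the leading coefficient 216.

Answer: s^2 + 11*s/12 + 1/6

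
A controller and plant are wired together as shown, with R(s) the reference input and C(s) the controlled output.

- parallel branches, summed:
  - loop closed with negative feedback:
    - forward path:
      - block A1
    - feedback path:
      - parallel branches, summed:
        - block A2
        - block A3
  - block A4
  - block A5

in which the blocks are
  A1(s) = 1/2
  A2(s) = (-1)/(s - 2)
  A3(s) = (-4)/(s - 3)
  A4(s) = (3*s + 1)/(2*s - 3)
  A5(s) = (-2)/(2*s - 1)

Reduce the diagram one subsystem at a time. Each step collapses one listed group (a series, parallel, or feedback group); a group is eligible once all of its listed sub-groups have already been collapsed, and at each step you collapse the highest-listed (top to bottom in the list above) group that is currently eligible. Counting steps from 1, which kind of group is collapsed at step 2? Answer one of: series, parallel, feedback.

Step 1: combine A2, A3 in parallel
Step 2: feedback reduction of A1, (A2+A3)
Step 3: reduce the parallel group [A1/(1+A1*(A2+A3))], A4, A5
At step 2 the group reduced is feedback.

Answer: feedback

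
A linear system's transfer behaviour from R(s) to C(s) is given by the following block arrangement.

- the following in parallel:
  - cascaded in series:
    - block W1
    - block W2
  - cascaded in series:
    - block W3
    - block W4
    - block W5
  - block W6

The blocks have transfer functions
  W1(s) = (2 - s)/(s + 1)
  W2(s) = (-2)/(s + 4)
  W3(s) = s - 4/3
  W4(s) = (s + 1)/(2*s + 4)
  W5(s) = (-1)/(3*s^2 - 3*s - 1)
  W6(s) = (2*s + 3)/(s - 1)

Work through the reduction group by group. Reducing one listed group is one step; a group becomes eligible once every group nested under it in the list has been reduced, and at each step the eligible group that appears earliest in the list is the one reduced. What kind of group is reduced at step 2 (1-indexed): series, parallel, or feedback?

1. cascade W1, W2
2. series reduction of W3, W4, W5
3. reduce the parallel group (W1*W2), (W3*W4*W5), W6
The group at step 2 is a series group.

Answer: series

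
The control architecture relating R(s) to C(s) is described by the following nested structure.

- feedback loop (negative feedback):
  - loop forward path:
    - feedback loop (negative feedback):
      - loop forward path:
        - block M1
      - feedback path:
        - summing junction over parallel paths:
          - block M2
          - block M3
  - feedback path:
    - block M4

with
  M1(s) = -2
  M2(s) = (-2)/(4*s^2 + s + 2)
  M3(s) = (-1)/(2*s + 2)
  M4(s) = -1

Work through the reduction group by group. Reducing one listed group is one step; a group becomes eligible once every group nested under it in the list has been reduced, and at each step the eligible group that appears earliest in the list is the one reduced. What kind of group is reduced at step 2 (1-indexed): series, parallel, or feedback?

Step 1. combine M2, M3 in parallel
Step 2. collapse the loop (M1 forward, (M2+M3) return)
Step 3. collapse the loop ([M1/(1+M1*(M2+M3))] forward, M4 return)
Step 2 collapses a feedback group.

Therefore the answer is feedback.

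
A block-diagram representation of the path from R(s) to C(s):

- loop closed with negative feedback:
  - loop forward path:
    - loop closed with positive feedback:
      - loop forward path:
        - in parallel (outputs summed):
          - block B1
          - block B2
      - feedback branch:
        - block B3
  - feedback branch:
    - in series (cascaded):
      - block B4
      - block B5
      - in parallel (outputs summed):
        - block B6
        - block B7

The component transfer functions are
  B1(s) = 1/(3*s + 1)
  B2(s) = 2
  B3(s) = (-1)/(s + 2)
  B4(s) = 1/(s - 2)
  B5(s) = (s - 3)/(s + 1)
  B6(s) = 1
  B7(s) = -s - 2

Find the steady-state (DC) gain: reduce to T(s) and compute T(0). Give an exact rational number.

Step 1 - reduce the parallel group B1, B2: (6*s + 3)/(3*s + 1)
Step 2 - feedback reduction of (B1+B2), B3: (6*s^2 + 15*s + 6)/(3*s^2 + 13*s + 5)
Step 3 - combine B6, B7 in parallel: -s - 1
Step 4 - series reduction of B4, B5, (B6+B7): (3 - s)/(s - 2)
Step 5 - reduce the feedback loop with forward [(B1+B2)/(1-(B1+B2)*B3)] and return (B4*B5*(B6+B7)): (-6*s^3 - 3*s^2 + 24*s + 12)/(3*s^3 - 10*s^2 - 18*s - 8)
Evaluating the step-5 result (the overall T(s)) at s = 0 gives T(0) = 12/(-8) = -3/2.

Hence the answer: -3/2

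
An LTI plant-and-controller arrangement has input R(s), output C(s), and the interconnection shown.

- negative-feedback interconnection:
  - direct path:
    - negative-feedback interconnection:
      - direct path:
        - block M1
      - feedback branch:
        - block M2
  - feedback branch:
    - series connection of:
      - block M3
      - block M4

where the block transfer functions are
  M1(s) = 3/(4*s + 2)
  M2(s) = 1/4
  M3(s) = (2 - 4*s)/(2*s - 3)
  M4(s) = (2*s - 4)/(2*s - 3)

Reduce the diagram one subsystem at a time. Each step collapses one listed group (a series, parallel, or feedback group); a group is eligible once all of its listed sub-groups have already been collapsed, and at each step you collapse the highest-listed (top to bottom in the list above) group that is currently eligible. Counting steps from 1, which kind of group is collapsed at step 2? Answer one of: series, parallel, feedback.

Reducing step by step:

[1] collapse the loop (M1 forward, M2 return)
[2] reduce the series chain M3, M4
[3] feedback reduction of [M1/(1+M1*M2)], (M3*M4)
Step 2 collapses a series group.

Answer: series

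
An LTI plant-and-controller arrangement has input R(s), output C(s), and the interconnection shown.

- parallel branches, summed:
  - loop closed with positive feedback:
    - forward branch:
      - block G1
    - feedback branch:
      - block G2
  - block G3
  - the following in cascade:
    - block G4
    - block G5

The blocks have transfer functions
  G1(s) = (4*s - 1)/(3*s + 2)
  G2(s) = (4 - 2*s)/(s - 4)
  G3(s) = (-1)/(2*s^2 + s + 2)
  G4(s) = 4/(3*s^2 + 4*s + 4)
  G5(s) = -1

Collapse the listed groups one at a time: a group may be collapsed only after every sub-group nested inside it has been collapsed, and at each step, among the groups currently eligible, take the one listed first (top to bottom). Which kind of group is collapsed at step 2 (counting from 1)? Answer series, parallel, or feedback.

The answer is series.

Reasoning:
(1) reduce the feedback loop with forward G1 and return G2
(2) series reduction of G4, G5
(3) parallel reduction of [G1/(1-G1*G2)], G3, (G4*G5)
So the answer for step 2 is series.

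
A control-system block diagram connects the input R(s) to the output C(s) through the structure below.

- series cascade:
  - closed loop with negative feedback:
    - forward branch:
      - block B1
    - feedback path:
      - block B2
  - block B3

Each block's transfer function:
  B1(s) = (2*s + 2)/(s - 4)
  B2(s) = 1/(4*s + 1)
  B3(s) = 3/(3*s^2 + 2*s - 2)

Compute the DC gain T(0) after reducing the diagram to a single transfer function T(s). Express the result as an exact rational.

Step 1 - close the feedback loop around B1, B2, giving (8*s^2 + 10*s + 2)/(4*s^2 - 13*s - 2)
Step 2 - cascade [B1/(1+B1*B2)], B3, giving (24*s^2 + 30*s + 6)/(12*s^4 - 31*s^3 - 40*s^2 + 22*s + 4)
The step-2 result is T(s). Setting s = 0: T(0) = 6/4 = 3/2.

Answer: 3/2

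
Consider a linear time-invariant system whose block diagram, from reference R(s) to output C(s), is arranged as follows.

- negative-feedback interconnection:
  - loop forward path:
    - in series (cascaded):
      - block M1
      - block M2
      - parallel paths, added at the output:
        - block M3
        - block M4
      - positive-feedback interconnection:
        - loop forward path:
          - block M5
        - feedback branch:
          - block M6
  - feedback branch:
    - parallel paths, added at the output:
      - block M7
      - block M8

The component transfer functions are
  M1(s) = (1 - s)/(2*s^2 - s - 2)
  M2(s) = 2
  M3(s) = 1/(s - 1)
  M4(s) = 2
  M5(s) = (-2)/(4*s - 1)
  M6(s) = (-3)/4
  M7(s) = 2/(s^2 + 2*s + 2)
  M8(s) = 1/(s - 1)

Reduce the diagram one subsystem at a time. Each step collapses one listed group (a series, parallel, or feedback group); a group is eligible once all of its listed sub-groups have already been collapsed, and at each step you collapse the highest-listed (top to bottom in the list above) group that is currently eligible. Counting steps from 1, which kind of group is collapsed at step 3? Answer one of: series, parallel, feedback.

Step 1 - add M3, M4 (parallel)
Step 2 - feedback reduction of M5, M6
Step 3 - combine M1, M2, (M3+M4), [M5/(1-M5*M6)] in series
Step 4 - reduce the parallel group M7, M8
Step 5 - reduce the feedback loop with forward (M1*M2*(M3+M4)*[M5/(1-M5*M6)]) and return (M7+M8)
Step 3 collapses a series group.

Therefore the answer is series.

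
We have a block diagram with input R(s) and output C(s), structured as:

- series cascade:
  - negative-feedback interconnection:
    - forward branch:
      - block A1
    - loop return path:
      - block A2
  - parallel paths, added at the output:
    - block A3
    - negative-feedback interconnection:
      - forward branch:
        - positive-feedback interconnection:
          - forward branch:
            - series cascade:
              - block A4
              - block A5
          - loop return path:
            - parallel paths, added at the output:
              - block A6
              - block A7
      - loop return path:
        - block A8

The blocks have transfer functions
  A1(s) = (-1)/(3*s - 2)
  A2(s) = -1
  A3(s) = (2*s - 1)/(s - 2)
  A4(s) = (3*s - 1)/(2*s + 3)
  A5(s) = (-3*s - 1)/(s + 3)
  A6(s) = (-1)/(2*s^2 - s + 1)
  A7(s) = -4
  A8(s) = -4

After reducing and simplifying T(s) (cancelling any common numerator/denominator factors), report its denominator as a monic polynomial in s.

The answer is s^6 + 5*s^5/3 - 49*s^4/6 + 3*s^3/2 + 17*s^2/6 - 35*s/6 + 5/3.

Reasoning:
Step 1 - feedback reduction of A1, A2; result (-1)/(3*s - 1)
Step 2 - series reduction of A4, A5; result (1 - 9*s^2)/(2*s^2 + 9*s + 9)
Step 3 - sum the parallel branches A6, A7; result (-8*s^2 + 4*s - 5)/(2*s^2 - s + 1)
Step 4 - collapse the loop ((A4*A5) forward, (A6+A7) return); result (18*s^4 - 9*s^3 + 7*s^2 + s - 1)/(68*s^4 - 52*s^3 + 26*s^2 + 4*s - 14)
Step 5 - close the feedback loop around [(A4*A5)/(1-(A4*A5)*(A6+A7))], A8; result (-18*s^4 + 9*s^3 - 7*s^2 - s + 1)/(4*s^4 + 16*s^3 + 2*s^2 + 10)
Step 6 - reduce the parallel group A3, [[(A4*A5)/(1-(A4*A5)*(A6+A7))]/(1+[(A4*A5)/(1-(A4*A5)*(A6+A7))]*A8)]; result (-10*s^5 + 73*s^4 - 37*s^3 + 11*s^2 + 23*s - 12)/(4*s^5 + 8*s^4 - 30*s^3 - 4*s^2 + 10*s - 20)
Step 7 - combine [A1/(1+A1*A2)], (A3+[[(A4*A5)/(1-(A4*A5)*(A6+A7))]/(1+[(A4*A5)/(1-(A4*A5)*(A6+A7))]*A8)]) in series; result (10*s^5 - 73*s^4 + 37*s^3 - 11*s^2 - 23*s + 12)/(12*s^6 + 20*s^5 - 98*s^4 + 18*s^3 + 34*s^2 - 70*s + 20)
Step 7 gives the fully reduced T(s), with no common factor left to cancel. The denominator's leading coefficient is 12, so divide each of its coefficients by 12 to get the monic form.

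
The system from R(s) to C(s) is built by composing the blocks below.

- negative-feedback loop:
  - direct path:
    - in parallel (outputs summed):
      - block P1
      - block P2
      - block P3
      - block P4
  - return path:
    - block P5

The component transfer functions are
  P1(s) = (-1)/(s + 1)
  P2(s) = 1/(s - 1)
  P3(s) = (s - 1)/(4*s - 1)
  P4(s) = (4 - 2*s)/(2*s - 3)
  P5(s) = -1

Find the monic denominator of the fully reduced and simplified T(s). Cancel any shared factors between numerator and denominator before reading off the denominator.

Reducing step by step:

Step 1. combine P1, P2, P3, P4 in parallel = (-6*s^4 + 13*s^3 + 21*s^2 - 41*s + 7)/(8*s^4 - 14*s^3 - 5*s^2 + 14*s - 3)
Step 2. apply the feedback formula to (P1+P2+P3+P4), P5 = (-6*s^4 + 13*s^3 + 21*s^2 - 41*s + 7)/(14*s^4 - 27*s^3 - 26*s^2 + 55*s - 10)
T(s) is the step-2 result (common factors already cancelled). Leading coefficient of the denominator: 14. Divide through by 14 for the monic polynomial.

Answer: s^4 - 27*s^3/14 - 13*s^2/7 + 55*s/14 - 5/7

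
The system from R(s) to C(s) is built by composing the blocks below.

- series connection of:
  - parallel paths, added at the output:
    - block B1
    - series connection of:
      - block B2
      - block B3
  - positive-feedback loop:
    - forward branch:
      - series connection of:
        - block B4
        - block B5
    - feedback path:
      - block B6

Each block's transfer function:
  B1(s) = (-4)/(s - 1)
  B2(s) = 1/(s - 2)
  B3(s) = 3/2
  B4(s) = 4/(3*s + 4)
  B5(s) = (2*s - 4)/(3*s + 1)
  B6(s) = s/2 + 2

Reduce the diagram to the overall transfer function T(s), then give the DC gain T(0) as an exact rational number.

Answer: -13/9

Working:
Step 1 - reduce the series chain B2, B3 -> 3/(2*s - 4)
Step 2 - reduce the parallel group B1, (B2*B3) -> (13 - 5*s)/(2*s^2 - 6*s + 4)
Step 3 - cascade B4, B5 -> (8*s - 16)/(9*s^2 + 15*s + 4)
Step 4 - reduce the feedback loop with forward (B4*B5) and return B6 -> (8*s - 16)/(5*s^2 + 7*s + 36)
Step 5 - cascade (B1+(B2*B3)), [(B4*B5)/(1-(B4*B5)*B6)] -> (52 - 20*s)/(5*s^3 + 2*s^2 + 29*s - 36)
That last expression is T(s); at s = 0 only the constant terms survive, so T(0) = 52/(-36) = -13/9.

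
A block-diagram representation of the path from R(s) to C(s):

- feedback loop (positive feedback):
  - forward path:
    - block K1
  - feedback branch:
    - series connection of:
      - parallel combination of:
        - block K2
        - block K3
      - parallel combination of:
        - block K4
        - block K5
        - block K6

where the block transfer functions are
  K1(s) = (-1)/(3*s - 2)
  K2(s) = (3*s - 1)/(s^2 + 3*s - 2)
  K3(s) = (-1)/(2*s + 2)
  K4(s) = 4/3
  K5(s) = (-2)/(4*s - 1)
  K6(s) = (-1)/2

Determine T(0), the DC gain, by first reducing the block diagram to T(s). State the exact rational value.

1. combine K2, K3 in parallel gives (5*s^2 + s)/(2*s^3 + 8*s^2 + 2*s - 4)
2. add K4, K5, K6 (parallel) gives (20*s - 17)/(24*s - 6)
3. multiply (K2+K3), (K4+K5+K6) (series) gives (100*s^3 - 65*s^2 - 17*s)/(48*s^4 + 180*s^3 - 108*s + 24)
4. feedback reduction of K1, ((K2+K3)*(K4+K5+K6)) gives (-48*s^4 - 180*s^3 + 108*s - 24)/(144*s^5 + 444*s^4 - 260*s^3 - 389*s^2 + 271*s - 48)
Evaluating the step-4 result (the overall T(s)) at s = 0 gives T(0) = -24/(-48) = 1/2.

Hence the answer: 1/2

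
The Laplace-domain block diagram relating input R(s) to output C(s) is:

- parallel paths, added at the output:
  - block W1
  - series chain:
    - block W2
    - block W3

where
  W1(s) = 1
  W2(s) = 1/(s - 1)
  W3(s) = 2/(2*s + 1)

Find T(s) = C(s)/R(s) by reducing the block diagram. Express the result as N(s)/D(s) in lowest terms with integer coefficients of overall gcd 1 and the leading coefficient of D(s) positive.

First reduce the diagram to T(s).

Step 1. series reduction of W2, W3: 2/(2*s^2 - s - 1)
Step 2. combine W1, (W2*W3) in parallel: this yields T(s), and no further normalization is needed

Answer: (2*s^2 - s + 1)/(2*s^2 - s - 1)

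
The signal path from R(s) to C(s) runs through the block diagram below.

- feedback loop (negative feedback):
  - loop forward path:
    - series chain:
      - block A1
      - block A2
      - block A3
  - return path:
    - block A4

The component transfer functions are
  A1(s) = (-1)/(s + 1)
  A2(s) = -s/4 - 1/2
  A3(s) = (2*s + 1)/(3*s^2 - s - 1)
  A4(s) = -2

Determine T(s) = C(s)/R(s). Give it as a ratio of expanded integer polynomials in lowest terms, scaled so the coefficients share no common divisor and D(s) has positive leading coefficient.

Reducing step by step:

1. cascade A1, A2, A3 -> (2*s^2 + 5*s + 2)/(12*s^3 + 8*s^2 - 8*s - 4)
2. apply the feedback formula to (A1*A2*A3), A4; the result is T(s) itself (integer coefficients, no common factor, positive leading denominator coefficient)

Answer: (2*s^2 + 5*s + 2)/(12*s^3 + 4*s^2 - 18*s - 8)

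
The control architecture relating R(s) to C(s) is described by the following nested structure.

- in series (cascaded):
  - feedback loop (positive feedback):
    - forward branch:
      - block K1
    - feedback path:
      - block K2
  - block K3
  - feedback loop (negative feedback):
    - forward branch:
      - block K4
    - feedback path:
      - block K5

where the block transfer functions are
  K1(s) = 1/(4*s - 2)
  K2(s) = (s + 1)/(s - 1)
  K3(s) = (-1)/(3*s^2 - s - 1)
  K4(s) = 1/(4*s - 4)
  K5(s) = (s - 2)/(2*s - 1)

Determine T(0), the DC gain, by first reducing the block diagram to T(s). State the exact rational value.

Answer: 1/2

Working:
(1) close the feedback loop around K1, K2 gives (s - 1)/(4*s^2 - 7*s + 1)
(2) collapse the loop (K4 forward, K5 return) gives (2*s - 1)/(8*s^2 - 11*s + 2)
(3) combine [K1/(1-K1*K2)], K3, [K4/(1+K4*K5)] in series gives (-2*s^2 + 3*s - 1)/(96*s^6 - 332*s^5 + 347*s^4 - 68*s^3 - 62*s^2 + 23*s - 2)
Step 3 gives the overall T(s). Then T(0) = -1/(-2) = 1/2.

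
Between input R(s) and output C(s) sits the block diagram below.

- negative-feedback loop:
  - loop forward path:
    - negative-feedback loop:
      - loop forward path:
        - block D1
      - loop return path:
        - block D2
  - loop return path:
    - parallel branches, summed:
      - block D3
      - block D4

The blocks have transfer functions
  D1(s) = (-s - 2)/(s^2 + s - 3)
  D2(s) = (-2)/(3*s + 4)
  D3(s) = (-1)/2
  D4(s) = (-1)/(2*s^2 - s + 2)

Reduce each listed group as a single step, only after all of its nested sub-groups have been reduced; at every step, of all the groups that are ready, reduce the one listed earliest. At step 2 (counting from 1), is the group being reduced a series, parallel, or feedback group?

(1) close the feedback loop around D1, D2
(2) add D3, D4 (parallel)
(3) feedback reduction of [D1/(1+D1*D2)], (D3+D4)
At step 2 the group reduced is parallel.

Therefore the answer is parallel.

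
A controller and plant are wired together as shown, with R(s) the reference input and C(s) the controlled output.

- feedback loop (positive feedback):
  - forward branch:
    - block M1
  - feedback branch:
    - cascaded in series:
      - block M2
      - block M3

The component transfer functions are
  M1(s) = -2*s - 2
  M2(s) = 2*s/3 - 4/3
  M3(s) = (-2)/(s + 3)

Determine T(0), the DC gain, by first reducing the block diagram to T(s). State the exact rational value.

Reducing step by step:

Step 1: cascade M2, M3; result (8 - 4*s)/(3*s + 9)
Step 2: close the feedback loop around M1, (M2*M3); result (6*s^2 + 24*s + 18)/(8*s^2 - 11*s - 25)
DC gain: substitute s = 0 into T(s) from step 2: T(0) = 18/(-25) = -18/25.

Answer: -18/25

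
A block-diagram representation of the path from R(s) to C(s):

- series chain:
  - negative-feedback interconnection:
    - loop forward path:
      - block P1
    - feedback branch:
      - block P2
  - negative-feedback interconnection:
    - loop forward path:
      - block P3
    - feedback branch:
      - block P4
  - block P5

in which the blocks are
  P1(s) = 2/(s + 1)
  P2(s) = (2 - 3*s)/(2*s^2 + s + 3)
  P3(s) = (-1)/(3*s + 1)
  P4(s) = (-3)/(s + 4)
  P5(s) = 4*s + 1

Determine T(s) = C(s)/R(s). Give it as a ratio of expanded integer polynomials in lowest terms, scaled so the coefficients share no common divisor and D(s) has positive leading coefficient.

Step 1: close the feedback loop around P1, P2 -> (4*s^2 + 2*s + 6)/(2*s^3 + 3*s^2 - 2*s + 7)
Step 2: collapse the loop (P3 forward, P4 return) -> (-s - 4)/(3*s^2 + 13*s + 7)
Step 3: reduce the series chain [P1/(1+P1*P2)], [P3/(1+P3*P4)], P5: this yields T(s), and no further normalization is needed

Hence the answer: (-16*s^4 - 76*s^3 - 74*s^2 - 110*s - 24)/(6*s^5 + 35*s^4 + 47*s^3 + 16*s^2 + 77*s + 49)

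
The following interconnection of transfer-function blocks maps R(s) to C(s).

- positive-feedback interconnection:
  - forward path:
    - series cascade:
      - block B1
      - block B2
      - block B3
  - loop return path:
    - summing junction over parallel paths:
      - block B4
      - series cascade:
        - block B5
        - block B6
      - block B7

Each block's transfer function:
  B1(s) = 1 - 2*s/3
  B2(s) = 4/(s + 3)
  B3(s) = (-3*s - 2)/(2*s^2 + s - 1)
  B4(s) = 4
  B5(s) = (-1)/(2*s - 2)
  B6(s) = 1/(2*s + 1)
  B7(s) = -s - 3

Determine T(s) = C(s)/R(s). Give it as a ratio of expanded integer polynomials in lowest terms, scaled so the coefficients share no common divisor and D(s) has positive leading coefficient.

Step 1. multiply B1, B2, B3 (series), giving (24*s^2 - 20*s - 24)/(6*s^3 + 21*s^2 + 6*s - 9)
Step 2. series reduction of B5, B6, giving (-1)/(4*s^2 - 2*s - 2)
Step 3. sum the parallel branches B4, (B5*B6), B7, giving (-4*s^3 + 6*s^2 - 3)/(4*s^2 - 2*s - 2)
Step 4. apply the feedback formula to (B1*B2*B3), (B4+(B5*B6)+B7) - this is the overall T(s), already in the required normalized form

Therefore the answer is (48*s^4 - 64*s^3 - 52*s^2 + 44*s + 24)/(60*s^5 - 76*s^4 - 3*s^3 + 63*s^2 - 27*s - 27).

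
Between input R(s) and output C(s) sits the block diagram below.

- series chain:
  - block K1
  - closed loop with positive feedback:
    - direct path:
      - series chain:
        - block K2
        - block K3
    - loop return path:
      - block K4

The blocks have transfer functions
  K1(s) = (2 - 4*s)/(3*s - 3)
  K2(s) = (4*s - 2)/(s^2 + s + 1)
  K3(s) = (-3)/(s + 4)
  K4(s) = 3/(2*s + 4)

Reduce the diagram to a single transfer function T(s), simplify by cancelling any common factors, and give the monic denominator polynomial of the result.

1. reduce the series chain K2, K3: (6 - 12*s)/(s^3 + 5*s^2 + 5*s + 4)
2. reduce the feedback loop with forward (K2*K3) and return K4: (-12*s^2 - 18*s + 12)/(s^4 + 7*s^3 + 15*s^2 + 32*s - 1)
3. multiply K1, [(K2*K3)/(1-(K2*K3)*K4)] (series): (16*s^3 + 16*s^2 - 28*s + 8)/(s^5 + 6*s^4 + 8*s^3 + 17*s^2 - 33*s + 1)
The result of step 3 is T(s) in lowest terms. Its denominator already has leading coefficient 1, so it is monic as it stands.

Hence the answer: s^5 + 6*s^4 + 8*s^3 + 17*s^2 - 33*s + 1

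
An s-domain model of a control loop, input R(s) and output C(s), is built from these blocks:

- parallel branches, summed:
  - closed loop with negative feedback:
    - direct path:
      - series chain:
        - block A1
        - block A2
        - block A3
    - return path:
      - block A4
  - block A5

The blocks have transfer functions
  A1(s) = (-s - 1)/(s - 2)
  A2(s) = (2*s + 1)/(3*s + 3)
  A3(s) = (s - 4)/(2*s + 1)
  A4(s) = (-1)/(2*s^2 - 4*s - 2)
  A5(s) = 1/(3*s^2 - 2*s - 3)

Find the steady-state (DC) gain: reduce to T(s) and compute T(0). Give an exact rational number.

1. multiply A1, A2, A3 (series), giving (4 - s)/(3*s - 6)
2. feedback reduction of (A1*A2*A3), A4, giving (-2*s^3 + 12*s^2 - 14*s - 8)/(6*s^3 - 24*s^2 + 19*s + 8)
3. parallel reduction of [(A1*A2*A3)/(1+(A1*A2*A3)*A4)], A5, giving (-6*s^5 + 40*s^4 - 54*s^3 - 56*s^2 + 77*s + 32)/(18*s^5 - 84*s^4 + 87*s^3 + 58*s^2 - 73*s - 24)
That last expression is T(s); at s = 0 only the constant terms survive, so T(0) = 32/(-24) = -4/3.

Hence the answer: -4/3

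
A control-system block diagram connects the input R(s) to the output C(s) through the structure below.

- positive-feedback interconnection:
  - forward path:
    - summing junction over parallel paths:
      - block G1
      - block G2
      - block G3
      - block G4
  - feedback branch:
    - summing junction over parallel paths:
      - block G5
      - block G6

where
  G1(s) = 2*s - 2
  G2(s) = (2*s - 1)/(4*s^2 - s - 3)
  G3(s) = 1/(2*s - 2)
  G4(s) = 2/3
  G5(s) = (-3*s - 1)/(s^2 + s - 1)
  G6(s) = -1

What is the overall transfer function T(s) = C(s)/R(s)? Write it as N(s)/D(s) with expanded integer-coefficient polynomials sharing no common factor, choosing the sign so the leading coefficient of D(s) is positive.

Reducing step by step:

Step 1. sum the parallel branches G1, G2, G3, G4 gives (48*s^3 - 44*s^2 - 4*s + 27)/(24*s^2 - 6*s - 18)
Step 2. reduce the parallel group G5, G6 gives (-s^2 - 4*s)/(s^2 + s - 1)
Step 3. collapse the loop ((G1+G2+G3+G4) forward, (G5+G6) return): this yields T(s), and no further normalization is needed

Answer: (48*s^5 + 4*s^4 - 96*s^3 + 67*s^2 + 31*s - 27)/(48*s^5 + 172*s^4 - 162*s^3 - 37*s^2 + 96*s + 18)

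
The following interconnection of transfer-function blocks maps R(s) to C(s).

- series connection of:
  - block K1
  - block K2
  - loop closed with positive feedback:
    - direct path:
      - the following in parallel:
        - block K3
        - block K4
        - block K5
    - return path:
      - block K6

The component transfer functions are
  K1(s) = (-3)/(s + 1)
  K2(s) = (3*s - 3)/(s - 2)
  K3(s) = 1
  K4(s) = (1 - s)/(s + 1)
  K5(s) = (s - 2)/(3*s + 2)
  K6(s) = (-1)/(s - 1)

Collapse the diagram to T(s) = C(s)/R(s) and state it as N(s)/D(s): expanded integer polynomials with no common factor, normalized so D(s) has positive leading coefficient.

Reducing step by step:

Step 1: combine K3, K4, K5 in parallel -> (s^2 + 5*s + 2)/(3*s^2 + 5*s + 2)
Step 2: apply the feedback formula to (K3+K4+K5), K6 -> (s^3 + 4*s^2 - 3*s - 2)/(3*s^3 + 3*s^2 + 2*s)
Step 3: series reduction of K1, K2, [(K3+K4+K5)/(1-(K3+K4+K5)*K6)]; the result is T(s) itself (integer coefficients, no common factor, positive leading denominator coefficient)

Answer: (-9*s^4 - 27*s^3 + 63*s^2 - 9*s - 18)/(3*s^5 - 7*s^3 - 8*s^2 - 4*s)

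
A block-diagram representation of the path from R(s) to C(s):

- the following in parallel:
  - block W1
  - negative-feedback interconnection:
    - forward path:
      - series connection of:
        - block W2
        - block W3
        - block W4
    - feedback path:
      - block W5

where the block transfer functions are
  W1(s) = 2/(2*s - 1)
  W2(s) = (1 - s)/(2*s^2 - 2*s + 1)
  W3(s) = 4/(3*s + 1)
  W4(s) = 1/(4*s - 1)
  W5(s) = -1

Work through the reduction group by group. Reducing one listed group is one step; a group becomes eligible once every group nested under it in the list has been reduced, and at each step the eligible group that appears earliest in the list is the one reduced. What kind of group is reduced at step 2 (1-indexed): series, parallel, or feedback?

1. series reduction of W2, W3, W4
2. feedback reduction of (W2*W3*W4), W5
3. add W1, [(W2*W3*W4)/(1+(W2*W3*W4)*W5)] (parallel)
So the answer for step 2 is feedback.

Answer: feedback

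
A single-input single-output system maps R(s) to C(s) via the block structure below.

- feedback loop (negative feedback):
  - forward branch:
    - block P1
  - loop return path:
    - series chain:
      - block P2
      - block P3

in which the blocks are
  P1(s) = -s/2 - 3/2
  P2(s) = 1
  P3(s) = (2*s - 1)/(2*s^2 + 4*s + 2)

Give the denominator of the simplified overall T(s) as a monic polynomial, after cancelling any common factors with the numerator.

First reduce the diagram to T(s).

(1) reduce the series chain P2, P3 = (2*s - 1)/(2*s^2 + 4*s + 2)
(2) feedback reduction of P1, (P2*P3) = (-2*s^3 - 10*s^2 - 14*s - 6)/(2*s^2 + 3*s + 7)
No further cancellation is possible in the step-2 result, so that is T(s). Its denominator becomes monic after dividing by the leading coefficient 2.

Answer: s^2 + 3*s/2 + 7/2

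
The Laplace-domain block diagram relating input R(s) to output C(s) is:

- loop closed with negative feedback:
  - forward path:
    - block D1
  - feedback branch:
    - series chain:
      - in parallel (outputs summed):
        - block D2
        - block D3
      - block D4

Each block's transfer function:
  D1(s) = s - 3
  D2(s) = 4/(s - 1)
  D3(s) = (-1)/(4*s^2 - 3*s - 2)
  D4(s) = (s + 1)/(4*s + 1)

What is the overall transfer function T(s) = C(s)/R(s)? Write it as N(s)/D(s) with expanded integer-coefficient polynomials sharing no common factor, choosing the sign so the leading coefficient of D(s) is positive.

1. add D2, D3 (parallel); result (16*s^2 - 13*s - 7)/(4*s^3 - 7*s^2 + s + 2)
2. multiply (D2+D3), D4 (series); result (16*s^3 + 3*s^2 - 20*s - 7)/(16*s^4 - 24*s^3 - 3*s^2 + 9*s + 2)
3. apply the feedback formula to D1, ((D2+D3)*D4), giving the overall T(s)

Final answer: (16*s^5 - 72*s^4 + 69*s^3 + 18*s^2 - 25*s - 6)/(32*s^4 - 69*s^3 - 32*s^2 + 62*s + 23)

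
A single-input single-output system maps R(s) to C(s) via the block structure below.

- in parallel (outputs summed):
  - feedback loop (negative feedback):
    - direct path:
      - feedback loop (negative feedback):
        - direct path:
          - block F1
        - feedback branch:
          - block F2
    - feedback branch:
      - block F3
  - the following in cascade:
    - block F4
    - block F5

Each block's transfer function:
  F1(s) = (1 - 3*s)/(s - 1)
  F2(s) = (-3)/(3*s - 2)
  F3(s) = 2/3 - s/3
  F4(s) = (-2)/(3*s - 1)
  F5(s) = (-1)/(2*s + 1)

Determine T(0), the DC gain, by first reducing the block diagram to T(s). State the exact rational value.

First reduce the diagram to T(s).

[1] close the feedback loop around F1, F2, giving (-9*s^2 + 9*s - 2)/(3*s^2 + 4*s - 1)
[2] apply the feedback formula to [F1/(1+F1*F2)], F3, giving (-27*s^2 + 27*s - 6)/(9*s^3 - 18*s^2 + 32*s - 7)
[3] combine F4, F5 in series, giving 2/(6*s^2 + s - 1)
[4] combine [[F1/(1+F1*F2)]/(1+[F1/(1+F1*F2)]*F3)], (F4*F5) in parallel, giving (-162*s^4 + 153*s^3 - 18*s^2 + 31*s - 8)/(54*s^5 - 99*s^4 + 165*s^3 + 8*s^2 - 39*s + 7)
Evaluating the step-4 result (the overall T(s)) at s = 0 gives T(0) = -8/7.

Answer: -8/7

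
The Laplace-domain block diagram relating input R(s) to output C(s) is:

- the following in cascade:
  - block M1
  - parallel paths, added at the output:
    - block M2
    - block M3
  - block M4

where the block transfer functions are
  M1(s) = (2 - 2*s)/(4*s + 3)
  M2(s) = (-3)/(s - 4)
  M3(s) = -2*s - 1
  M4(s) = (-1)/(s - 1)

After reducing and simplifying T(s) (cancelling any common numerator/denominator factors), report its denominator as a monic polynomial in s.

Answer: s^2 - 13*s/4 - 3

Working:
Step 1. parallel reduction of M2, M3 = (-2*s^2 + 7*s + 1)/(s - 4)
Step 2. reduce the series chain M1, (M2+M3), M4 = (-4*s^2 + 14*s + 2)/(4*s^2 - 13*s - 12)
That last expression is T(s), already simplified. Scaling its denominator by 1/4 (the reciprocal of the leading coefficient) yields the monic denominator.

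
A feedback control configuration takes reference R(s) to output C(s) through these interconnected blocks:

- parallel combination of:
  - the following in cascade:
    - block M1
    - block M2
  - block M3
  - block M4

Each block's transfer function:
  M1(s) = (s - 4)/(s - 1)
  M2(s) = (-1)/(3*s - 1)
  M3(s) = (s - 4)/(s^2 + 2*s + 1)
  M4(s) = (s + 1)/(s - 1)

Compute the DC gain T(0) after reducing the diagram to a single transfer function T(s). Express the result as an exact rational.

[1] combine M1, M2 in series = (4 - s)/(3*s^2 - 4*s + 1)
[2] add (M1*M2), M3, M4 (parallel) = (3*s^4 + 10*s^3 - 8*s^2 + 24*s - 1)/(3*s^4 + 2*s^3 - 4*s^2 - 2*s + 1)
Evaluating the step-2 result (the overall T(s)) at s = 0 gives T(0) = -1/1 = -1.

Therefore the answer is -1.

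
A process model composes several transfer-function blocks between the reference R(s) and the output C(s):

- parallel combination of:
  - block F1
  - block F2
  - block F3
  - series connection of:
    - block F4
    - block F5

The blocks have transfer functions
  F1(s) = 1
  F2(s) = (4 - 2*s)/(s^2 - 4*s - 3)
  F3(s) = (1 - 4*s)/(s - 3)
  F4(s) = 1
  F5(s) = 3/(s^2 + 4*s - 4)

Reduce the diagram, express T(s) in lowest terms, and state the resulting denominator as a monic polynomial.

Step 1 - multiply F4, F5 (series) = 3/(s^2 + 4*s - 4)
Step 2 - add F1, F2, F3, (F4*F5) (parallel) = (-3*s^5 - 4*s^4 + 74*s^3 + 49*s^2 - 105*s + 51)/(s^5 - 3*s^4 - 23*s^3 + 73*s^2 - 36)
No further cancellation is possible in the step-2 result, so that is T(s). Its denominator is already monic.

Answer: s^5 - 3*s^4 - 23*s^3 + 73*s^2 - 36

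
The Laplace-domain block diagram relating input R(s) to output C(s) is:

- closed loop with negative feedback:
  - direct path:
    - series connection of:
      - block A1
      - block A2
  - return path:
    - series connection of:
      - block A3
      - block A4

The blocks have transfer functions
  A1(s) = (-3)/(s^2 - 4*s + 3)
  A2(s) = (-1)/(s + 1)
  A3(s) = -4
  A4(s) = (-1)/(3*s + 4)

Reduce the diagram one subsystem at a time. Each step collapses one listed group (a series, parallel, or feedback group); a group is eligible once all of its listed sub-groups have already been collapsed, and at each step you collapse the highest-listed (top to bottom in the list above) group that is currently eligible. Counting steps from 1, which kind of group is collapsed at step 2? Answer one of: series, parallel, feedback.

Step 1: series reduction of A1, A2
Step 2: combine A3, A4 in series
Step 3: close the feedback loop around (A1*A2), (A3*A4)
The group at step 2 is a series group.

Final answer: series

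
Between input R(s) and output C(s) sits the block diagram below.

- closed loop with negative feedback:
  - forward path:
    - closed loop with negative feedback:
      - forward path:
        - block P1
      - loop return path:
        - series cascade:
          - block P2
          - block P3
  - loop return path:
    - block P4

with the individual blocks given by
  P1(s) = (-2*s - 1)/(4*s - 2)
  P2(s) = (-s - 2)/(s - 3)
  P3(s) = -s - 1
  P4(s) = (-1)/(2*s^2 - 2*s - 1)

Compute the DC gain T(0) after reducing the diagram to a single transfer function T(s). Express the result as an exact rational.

Step 1: cascade P2, P3 -> (s^2 + 3*s + 2)/(s - 3)
Step 2: collapse the loop (P1 forward, (P2*P3) return) -> (2*s^2 - 5*s - 3)/(2*s^3 + 3*s^2 + 21*s - 4)
Step 3: feedback reduction of [P1/(1+P1*(P2*P3))], P4 -> (4*s^4 - 14*s^3 + 2*s^2 + 11*s + 3)/(4*s^5 + 2*s^4 + 34*s^3 - 55*s^2 - 8*s + 7)
Step 3 gives the overall T(s). Then T(0) = 3/7.

Final answer: 3/7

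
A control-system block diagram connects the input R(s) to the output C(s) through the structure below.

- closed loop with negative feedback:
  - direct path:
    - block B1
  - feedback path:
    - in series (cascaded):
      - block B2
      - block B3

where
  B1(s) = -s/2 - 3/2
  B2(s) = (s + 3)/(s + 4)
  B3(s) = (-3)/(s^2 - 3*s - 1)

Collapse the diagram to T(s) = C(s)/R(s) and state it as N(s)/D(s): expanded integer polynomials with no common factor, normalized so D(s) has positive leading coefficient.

1. reduce the series chain B2, B3, giving (-3*s - 9)/(s^3 + s^2 - 13*s - 4)
2. close the feedback loop around B1, (B2*B3); the result is T(s) itself (integer coefficients, no common factor, positive leading denominator coefficient)

Answer: (-s^4 - 4*s^3 + 10*s^2 + 43*s + 12)/(2*s^3 + 5*s^2 - 8*s + 19)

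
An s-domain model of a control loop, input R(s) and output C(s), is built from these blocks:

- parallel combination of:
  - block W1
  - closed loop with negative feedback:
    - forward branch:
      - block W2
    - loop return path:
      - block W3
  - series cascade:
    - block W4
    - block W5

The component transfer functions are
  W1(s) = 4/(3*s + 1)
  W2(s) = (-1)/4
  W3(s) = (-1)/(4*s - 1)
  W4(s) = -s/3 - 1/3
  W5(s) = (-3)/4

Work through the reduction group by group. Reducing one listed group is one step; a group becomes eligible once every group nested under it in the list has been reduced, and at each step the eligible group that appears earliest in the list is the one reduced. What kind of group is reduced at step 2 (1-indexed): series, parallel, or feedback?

1. close the feedback loop around W2, W3
2. combine W4, W5 in series
3. sum the parallel branches W1, [W2/(1+W2*W3)], (W4*W5)
At step 2 the group reduced is series.

Answer: series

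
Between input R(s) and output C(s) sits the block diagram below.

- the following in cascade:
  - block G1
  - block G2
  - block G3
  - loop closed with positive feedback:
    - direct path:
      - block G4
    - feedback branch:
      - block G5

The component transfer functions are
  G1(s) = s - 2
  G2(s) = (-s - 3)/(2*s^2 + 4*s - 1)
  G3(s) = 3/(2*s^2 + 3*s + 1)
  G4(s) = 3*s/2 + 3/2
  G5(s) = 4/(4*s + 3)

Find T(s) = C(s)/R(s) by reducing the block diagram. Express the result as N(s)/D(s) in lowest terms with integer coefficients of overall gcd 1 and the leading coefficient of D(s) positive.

Reducing step by step:

Step 1. apply the feedback formula to G4, G5: (-12*s^2 - 21*s - 9)/(4*s + 6)
Step 2. multiply G1, G2, G3, [G4/(1-G4*G5)] (series), giving the overall T(s)

Answer: (36*s^3 + 63*s^2 - 189*s - 162)/(16*s^4 + 64*s^3 + 68*s^2 + 8*s - 6)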